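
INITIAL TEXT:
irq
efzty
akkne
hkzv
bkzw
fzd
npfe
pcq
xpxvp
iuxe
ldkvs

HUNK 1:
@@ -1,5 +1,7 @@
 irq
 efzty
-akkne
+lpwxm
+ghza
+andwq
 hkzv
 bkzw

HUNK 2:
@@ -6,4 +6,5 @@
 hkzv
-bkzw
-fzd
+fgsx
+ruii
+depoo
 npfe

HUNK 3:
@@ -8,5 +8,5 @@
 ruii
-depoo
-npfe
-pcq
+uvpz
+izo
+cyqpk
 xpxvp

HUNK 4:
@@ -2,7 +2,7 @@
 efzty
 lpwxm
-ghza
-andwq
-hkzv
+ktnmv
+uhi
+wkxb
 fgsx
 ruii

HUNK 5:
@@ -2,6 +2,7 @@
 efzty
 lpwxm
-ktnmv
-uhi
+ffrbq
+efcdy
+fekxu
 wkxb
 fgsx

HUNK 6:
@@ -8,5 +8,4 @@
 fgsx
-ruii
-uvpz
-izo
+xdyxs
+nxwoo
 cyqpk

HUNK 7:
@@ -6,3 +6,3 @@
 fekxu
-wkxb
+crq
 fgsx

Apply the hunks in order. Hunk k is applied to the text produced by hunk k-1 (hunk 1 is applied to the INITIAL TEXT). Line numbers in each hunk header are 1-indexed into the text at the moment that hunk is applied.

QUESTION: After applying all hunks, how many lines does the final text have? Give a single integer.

Answer: 14

Derivation:
Hunk 1: at line 1 remove [akkne] add [lpwxm,ghza,andwq] -> 13 lines: irq efzty lpwxm ghza andwq hkzv bkzw fzd npfe pcq xpxvp iuxe ldkvs
Hunk 2: at line 6 remove [bkzw,fzd] add [fgsx,ruii,depoo] -> 14 lines: irq efzty lpwxm ghza andwq hkzv fgsx ruii depoo npfe pcq xpxvp iuxe ldkvs
Hunk 3: at line 8 remove [depoo,npfe,pcq] add [uvpz,izo,cyqpk] -> 14 lines: irq efzty lpwxm ghza andwq hkzv fgsx ruii uvpz izo cyqpk xpxvp iuxe ldkvs
Hunk 4: at line 2 remove [ghza,andwq,hkzv] add [ktnmv,uhi,wkxb] -> 14 lines: irq efzty lpwxm ktnmv uhi wkxb fgsx ruii uvpz izo cyqpk xpxvp iuxe ldkvs
Hunk 5: at line 2 remove [ktnmv,uhi] add [ffrbq,efcdy,fekxu] -> 15 lines: irq efzty lpwxm ffrbq efcdy fekxu wkxb fgsx ruii uvpz izo cyqpk xpxvp iuxe ldkvs
Hunk 6: at line 8 remove [ruii,uvpz,izo] add [xdyxs,nxwoo] -> 14 lines: irq efzty lpwxm ffrbq efcdy fekxu wkxb fgsx xdyxs nxwoo cyqpk xpxvp iuxe ldkvs
Hunk 7: at line 6 remove [wkxb] add [crq] -> 14 lines: irq efzty lpwxm ffrbq efcdy fekxu crq fgsx xdyxs nxwoo cyqpk xpxvp iuxe ldkvs
Final line count: 14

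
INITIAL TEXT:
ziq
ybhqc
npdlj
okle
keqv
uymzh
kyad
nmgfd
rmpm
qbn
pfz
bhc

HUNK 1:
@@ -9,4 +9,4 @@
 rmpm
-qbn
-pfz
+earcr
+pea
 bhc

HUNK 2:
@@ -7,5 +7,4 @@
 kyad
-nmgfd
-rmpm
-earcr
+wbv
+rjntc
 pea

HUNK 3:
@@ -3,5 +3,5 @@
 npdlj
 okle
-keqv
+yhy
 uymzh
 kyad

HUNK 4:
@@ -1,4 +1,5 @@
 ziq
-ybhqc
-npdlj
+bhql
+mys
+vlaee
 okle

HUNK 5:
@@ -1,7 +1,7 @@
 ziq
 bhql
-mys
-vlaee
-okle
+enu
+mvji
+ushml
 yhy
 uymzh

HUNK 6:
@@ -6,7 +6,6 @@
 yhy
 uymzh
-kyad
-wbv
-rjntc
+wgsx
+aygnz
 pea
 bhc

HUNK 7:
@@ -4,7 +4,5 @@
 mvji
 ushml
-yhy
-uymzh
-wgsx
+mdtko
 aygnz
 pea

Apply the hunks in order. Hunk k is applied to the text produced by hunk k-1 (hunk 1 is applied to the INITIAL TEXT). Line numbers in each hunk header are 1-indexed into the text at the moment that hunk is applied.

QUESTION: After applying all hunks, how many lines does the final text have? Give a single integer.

Hunk 1: at line 9 remove [qbn,pfz] add [earcr,pea] -> 12 lines: ziq ybhqc npdlj okle keqv uymzh kyad nmgfd rmpm earcr pea bhc
Hunk 2: at line 7 remove [nmgfd,rmpm,earcr] add [wbv,rjntc] -> 11 lines: ziq ybhqc npdlj okle keqv uymzh kyad wbv rjntc pea bhc
Hunk 3: at line 3 remove [keqv] add [yhy] -> 11 lines: ziq ybhqc npdlj okle yhy uymzh kyad wbv rjntc pea bhc
Hunk 4: at line 1 remove [ybhqc,npdlj] add [bhql,mys,vlaee] -> 12 lines: ziq bhql mys vlaee okle yhy uymzh kyad wbv rjntc pea bhc
Hunk 5: at line 1 remove [mys,vlaee,okle] add [enu,mvji,ushml] -> 12 lines: ziq bhql enu mvji ushml yhy uymzh kyad wbv rjntc pea bhc
Hunk 6: at line 6 remove [kyad,wbv,rjntc] add [wgsx,aygnz] -> 11 lines: ziq bhql enu mvji ushml yhy uymzh wgsx aygnz pea bhc
Hunk 7: at line 4 remove [yhy,uymzh,wgsx] add [mdtko] -> 9 lines: ziq bhql enu mvji ushml mdtko aygnz pea bhc
Final line count: 9

Answer: 9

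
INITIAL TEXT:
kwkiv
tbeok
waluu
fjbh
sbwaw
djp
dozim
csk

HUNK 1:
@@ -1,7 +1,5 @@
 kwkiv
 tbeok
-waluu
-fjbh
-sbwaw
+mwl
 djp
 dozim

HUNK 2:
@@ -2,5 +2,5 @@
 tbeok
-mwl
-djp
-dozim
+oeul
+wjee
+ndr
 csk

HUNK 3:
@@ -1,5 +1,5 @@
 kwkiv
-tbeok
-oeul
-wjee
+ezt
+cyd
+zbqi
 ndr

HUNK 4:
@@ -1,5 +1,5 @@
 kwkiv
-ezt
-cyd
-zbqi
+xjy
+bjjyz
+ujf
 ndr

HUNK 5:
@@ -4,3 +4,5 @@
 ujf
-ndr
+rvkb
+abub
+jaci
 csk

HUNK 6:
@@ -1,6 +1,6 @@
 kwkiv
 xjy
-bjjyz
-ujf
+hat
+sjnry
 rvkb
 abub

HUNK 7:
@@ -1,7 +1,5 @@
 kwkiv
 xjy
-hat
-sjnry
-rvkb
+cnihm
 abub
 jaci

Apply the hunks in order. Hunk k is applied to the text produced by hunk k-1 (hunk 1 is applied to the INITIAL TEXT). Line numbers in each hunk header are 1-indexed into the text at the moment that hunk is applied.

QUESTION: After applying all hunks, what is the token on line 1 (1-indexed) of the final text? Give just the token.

Hunk 1: at line 1 remove [waluu,fjbh,sbwaw] add [mwl] -> 6 lines: kwkiv tbeok mwl djp dozim csk
Hunk 2: at line 2 remove [mwl,djp,dozim] add [oeul,wjee,ndr] -> 6 lines: kwkiv tbeok oeul wjee ndr csk
Hunk 3: at line 1 remove [tbeok,oeul,wjee] add [ezt,cyd,zbqi] -> 6 lines: kwkiv ezt cyd zbqi ndr csk
Hunk 4: at line 1 remove [ezt,cyd,zbqi] add [xjy,bjjyz,ujf] -> 6 lines: kwkiv xjy bjjyz ujf ndr csk
Hunk 5: at line 4 remove [ndr] add [rvkb,abub,jaci] -> 8 lines: kwkiv xjy bjjyz ujf rvkb abub jaci csk
Hunk 6: at line 1 remove [bjjyz,ujf] add [hat,sjnry] -> 8 lines: kwkiv xjy hat sjnry rvkb abub jaci csk
Hunk 7: at line 1 remove [hat,sjnry,rvkb] add [cnihm] -> 6 lines: kwkiv xjy cnihm abub jaci csk
Final line 1: kwkiv

Answer: kwkiv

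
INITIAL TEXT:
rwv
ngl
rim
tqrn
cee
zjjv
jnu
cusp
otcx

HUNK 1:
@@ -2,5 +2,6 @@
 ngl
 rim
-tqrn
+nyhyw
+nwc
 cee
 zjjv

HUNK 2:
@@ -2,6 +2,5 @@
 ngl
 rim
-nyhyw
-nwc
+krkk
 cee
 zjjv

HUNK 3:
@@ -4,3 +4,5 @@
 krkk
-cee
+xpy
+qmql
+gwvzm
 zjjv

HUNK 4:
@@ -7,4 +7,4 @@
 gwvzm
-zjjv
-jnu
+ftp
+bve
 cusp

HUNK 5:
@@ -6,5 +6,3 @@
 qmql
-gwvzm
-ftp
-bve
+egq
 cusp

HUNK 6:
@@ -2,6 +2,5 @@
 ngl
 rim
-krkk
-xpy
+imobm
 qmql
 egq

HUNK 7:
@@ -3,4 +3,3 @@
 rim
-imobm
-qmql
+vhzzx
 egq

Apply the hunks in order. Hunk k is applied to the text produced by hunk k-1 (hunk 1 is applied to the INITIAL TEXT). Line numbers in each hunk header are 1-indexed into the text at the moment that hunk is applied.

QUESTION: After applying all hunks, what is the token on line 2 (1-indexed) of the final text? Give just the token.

Hunk 1: at line 2 remove [tqrn] add [nyhyw,nwc] -> 10 lines: rwv ngl rim nyhyw nwc cee zjjv jnu cusp otcx
Hunk 2: at line 2 remove [nyhyw,nwc] add [krkk] -> 9 lines: rwv ngl rim krkk cee zjjv jnu cusp otcx
Hunk 3: at line 4 remove [cee] add [xpy,qmql,gwvzm] -> 11 lines: rwv ngl rim krkk xpy qmql gwvzm zjjv jnu cusp otcx
Hunk 4: at line 7 remove [zjjv,jnu] add [ftp,bve] -> 11 lines: rwv ngl rim krkk xpy qmql gwvzm ftp bve cusp otcx
Hunk 5: at line 6 remove [gwvzm,ftp,bve] add [egq] -> 9 lines: rwv ngl rim krkk xpy qmql egq cusp otcx
Hunk 6: at line 2 remove [krkk,xpy] add [imobm] -> 8 lines: rwv ngl rim imobm qmql egq cusp otcx
Hunk 7: at line 3 remove [imobm,qmql] add [vhzzx] -> 7 lines: rwv ngl rim vhzzx egq cusp otcx
Final line 2: ngl

Answer: ngl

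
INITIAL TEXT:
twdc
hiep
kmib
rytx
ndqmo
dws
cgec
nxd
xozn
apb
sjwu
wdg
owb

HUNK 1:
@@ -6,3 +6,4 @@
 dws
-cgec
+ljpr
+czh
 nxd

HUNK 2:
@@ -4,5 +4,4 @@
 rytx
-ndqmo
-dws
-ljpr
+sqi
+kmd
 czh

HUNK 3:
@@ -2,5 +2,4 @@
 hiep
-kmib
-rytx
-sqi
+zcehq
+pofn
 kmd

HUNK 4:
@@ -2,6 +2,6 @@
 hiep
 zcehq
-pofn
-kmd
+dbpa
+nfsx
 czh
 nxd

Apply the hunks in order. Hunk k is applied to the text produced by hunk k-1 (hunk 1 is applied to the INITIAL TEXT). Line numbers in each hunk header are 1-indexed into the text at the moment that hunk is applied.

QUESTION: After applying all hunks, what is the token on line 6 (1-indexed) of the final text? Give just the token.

Answer: czh

Derivation:
Hunk 1: at line 6 remove [cgec] add [ljpr,czh] -> 14 lines: twdc hiep kmib rytx ndqmo dws ljpr czh nxd xozn apb sjwu wdg owb
Hunk 2: at line 4 remove [ndqmo,dws,ljpr] add [sqi,kmd] -> 13 lines: twdc hiep kmib rytx sqi kmd czh nxd xozn apb sjwu wdg owb
Hunk 3: at line 2 remove [kmib,rytx,sqi] add [zcehq,pofn] -> 12 lines: twdc hiep zcehq pofn kmd czh nxd xozn apb sjwu wdg owb
Hunk 4: at line 2 remove [pofn,kmd] add [dbpa,nfsx] -> 12 lines: twdc hiep zcehq dbpa nfsx czh nxd xozn apb sjwu wdg owb
Final line 6: czh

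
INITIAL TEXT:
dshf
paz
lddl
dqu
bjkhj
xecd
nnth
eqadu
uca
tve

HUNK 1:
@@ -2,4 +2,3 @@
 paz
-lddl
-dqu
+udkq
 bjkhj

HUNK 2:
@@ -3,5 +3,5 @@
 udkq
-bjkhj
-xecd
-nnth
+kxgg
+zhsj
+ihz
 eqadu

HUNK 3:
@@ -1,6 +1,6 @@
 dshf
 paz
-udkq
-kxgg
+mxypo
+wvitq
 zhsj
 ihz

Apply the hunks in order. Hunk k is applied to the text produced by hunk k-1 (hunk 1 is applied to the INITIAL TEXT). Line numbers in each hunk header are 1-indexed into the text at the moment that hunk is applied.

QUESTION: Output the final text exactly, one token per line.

Hunk 1: at line 2 remove [lddl,dqu] add [udkq] -> 9 lines: dshf paz udkq bjkhj xecd nnth eqadu uca tve
Hunk 2: at line 3 remove [bjkhj,xecd,nnth] add [kxgg,zhsj,ihz] -> 9 lines: dshf paz udkq kxgg zhsj ihz eqadu uca tve
Hunk 3: at line 1 remove [udkq,kxgg] add [mxypo,wvitq] -> 9 lines: dshf paz mxypo wvitq zhsj ihz eqadu uca tve

Answer: dshf
paz
mxypo
wvitq
zhsj
ihz
eqadu
uca
tve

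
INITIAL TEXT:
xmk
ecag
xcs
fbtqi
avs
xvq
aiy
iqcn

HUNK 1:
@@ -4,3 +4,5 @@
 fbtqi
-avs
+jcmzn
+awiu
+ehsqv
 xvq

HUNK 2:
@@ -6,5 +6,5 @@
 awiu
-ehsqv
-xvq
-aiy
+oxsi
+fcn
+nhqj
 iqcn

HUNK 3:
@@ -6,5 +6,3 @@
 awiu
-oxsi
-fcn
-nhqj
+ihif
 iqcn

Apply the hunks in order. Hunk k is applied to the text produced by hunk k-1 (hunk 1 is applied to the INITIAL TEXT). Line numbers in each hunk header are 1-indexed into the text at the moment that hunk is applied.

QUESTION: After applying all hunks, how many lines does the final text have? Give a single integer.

Answer: 8

Derivation:
Hunk 1: at line 4 remove [avs] add [jcmzn,awiu,ehsqv] -> 10 lines: xmk ecag xcs fbtqi jcmzn awiu ehsqv xvq aiy iqcn
Hunk 2: at line 6 remove [ehsqv,xvq,aiy] add [oxsi,fcn,nhqj] -> 10 lines: xmk ecag xcs fbtqi jcmzn awiu oxsi fcn nhqj iqcn
Hunk 3: at line 6 remove [oxsi,fcn,nhqj] add [ihif] -> 8 lines: xmk ecag xcs fbtqi jcmzn awiu ihif iqcn
Final line count: 8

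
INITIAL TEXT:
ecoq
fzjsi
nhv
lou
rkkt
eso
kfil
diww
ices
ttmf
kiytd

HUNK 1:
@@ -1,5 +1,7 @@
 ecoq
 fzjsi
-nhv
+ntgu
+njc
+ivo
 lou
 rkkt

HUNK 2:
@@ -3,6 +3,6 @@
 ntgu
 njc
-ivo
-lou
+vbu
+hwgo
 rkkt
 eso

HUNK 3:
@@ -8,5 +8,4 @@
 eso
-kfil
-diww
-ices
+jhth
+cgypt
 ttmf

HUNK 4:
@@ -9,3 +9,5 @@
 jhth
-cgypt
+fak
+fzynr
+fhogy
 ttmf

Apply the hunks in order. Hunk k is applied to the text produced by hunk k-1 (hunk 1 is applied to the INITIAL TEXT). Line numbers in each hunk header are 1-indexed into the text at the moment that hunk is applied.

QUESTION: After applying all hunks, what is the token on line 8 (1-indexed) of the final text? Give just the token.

Answer: eso

Derivation:
Hunk 1: at line 1 remove [nhv] add [ntgu,njc,ivo] -> 13 lines: ecoq fzjsi ntgu njc ivo lou rkkt eso kfil diww ices ttmf kiytd
Hunk 2: at line 3 remove [ivo,lou] add [vbu,hwgo] -> 13 lines: ecoq fzjsi ntgu njc vbu hwgo rkkt eso kfil diww ices ttmf kiytd
Hunk 3: at line 8 remove [kfil,diww,ices] add [jhth,cgypt] -> 12 lines: ecoq fzjsi ntgu njc vbu hwgo rkkt eso jhth cgypt ttmf kiytd
Hunk 4: at line 9 remove [cgypt] add [fak,fzynr,fhogy] -> 14 lines: ecoq fzjsi ntgu njc vbu hwgo rkkt eso jhth fak fzynr fhogy ttmf kiytd
Final line 8: eso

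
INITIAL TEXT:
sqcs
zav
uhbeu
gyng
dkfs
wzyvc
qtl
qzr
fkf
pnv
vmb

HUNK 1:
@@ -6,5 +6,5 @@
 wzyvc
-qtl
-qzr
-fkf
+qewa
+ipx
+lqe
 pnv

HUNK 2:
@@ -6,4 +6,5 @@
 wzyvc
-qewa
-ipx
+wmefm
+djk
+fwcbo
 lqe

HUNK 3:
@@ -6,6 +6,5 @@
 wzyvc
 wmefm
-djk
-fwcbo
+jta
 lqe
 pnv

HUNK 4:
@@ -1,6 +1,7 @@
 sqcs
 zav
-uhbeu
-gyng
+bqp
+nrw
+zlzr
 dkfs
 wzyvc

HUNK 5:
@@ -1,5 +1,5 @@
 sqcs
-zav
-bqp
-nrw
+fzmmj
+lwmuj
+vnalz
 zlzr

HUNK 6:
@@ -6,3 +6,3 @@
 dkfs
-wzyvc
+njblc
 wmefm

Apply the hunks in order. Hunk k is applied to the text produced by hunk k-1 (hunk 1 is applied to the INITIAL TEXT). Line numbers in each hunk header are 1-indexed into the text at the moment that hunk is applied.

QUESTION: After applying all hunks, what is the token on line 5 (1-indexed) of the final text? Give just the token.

Hunk 1: at line 6 remove [qtl,qzr,fkf] add [qewa,ipx,lqe] -> 11 lines: sqcs zav uhbeu gyng dkfs wzyvc qewa ipx lqe pnv vmb
Hunk 2: at line 6 remove [qewa,ipx] add [wmefm,djk,fwcbo] -> 12 lines: sqcs zav uhbeu gyng dkfs wzyvc wmefm djk fwcbo lqe pnv vmb
Hunk 3: at line 6 remove [djk,fwcbo] add [jta] -> 11 lines: sqcs zav uhbeu gyng dkfs wzyvc wmefm jta lqe pnv vmb
Hunk 4: at line 1 remove [uhbeu,gyng] add [bqp,nrw,zlzr] -> 12 lines: sqcs zav bqp nrw zlzr dkfs wzyvc wmefm jta lqe pnv vmb
Hunk 5: at line 1 remove [zav,bqp,nrw] add [fzmmj,lwmuj,vnalz] -> 12 lines: sqcs fzmmj lwmuj vnalz zlzr dkfs wzyvc wmefm jta lqe pnv vmb
Hunk 6: at line 6 remove [wzyvc] add [njblc] -> 12 lines: sqcs fzmmj lwmuj vnalz zlzr dkfs njblc wmefm jta lqe pnv vmb
Final line 5: zlzr

Answer: zlzr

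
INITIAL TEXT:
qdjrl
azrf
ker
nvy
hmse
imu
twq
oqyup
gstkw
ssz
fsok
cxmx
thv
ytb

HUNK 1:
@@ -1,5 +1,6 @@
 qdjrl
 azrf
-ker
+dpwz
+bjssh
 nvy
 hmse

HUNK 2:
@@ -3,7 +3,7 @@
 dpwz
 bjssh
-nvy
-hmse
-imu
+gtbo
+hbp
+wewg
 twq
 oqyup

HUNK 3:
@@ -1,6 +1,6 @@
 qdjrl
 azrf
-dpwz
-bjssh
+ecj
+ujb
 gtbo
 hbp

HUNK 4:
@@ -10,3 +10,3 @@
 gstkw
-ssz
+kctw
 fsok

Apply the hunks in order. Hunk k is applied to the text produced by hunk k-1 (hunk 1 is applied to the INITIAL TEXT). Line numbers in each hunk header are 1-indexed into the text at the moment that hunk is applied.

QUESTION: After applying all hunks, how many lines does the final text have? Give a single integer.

Answer: 15

Derivation:
Hunk 1: at line 1 remove [ker] add [dpwz,bjssh] -> 15 lines: qdjrl azrf dpwz bjssh nvy hmse imu twq oqyup gstkw ssz fsok cxmx thv ytb
Hunk 2: at line 3 remove [nvy,hmse,imu] add [gtbo,hbp,wewg] -> 15 lines: qdjrl azrf dpwz bjssh gtbo hbp wewg twq oqyup gstkw ssz fsok cxmx thv ytb
Hunk 3: at line 1 remove [dpwz,bjssh] add [ecj,ujb] -> 15 lines: qdjrl azrf ecj ujb gtbo hbp wewg twq oqyup gstkw ssz fsok cxmx thv ytb
Hunk 4: at line 10 remove [ssz] add [kctw] -> 15 lines: qdjrl azrf ecj ujb gtbo hbp wewg twq oqyup gstkw kctw fsok cxmx thv ytb
Final line count: 15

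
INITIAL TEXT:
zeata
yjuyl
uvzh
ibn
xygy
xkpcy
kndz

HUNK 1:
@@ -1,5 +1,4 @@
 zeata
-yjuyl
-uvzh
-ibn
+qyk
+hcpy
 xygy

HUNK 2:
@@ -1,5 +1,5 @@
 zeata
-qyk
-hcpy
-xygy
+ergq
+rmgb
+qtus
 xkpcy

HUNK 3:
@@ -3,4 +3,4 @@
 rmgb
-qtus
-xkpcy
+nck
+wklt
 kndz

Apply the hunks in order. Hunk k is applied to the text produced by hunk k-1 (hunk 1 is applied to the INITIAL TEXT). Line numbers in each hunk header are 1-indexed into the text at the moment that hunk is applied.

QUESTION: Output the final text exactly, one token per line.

Hunk 1: at line 1 remove [yjuyl,uvzh,ibn] add [qyk,hcpy] -> 6 lines: zeata qyk hcpy xygy xkpcy kndz
Hunk 2: at line 1 remove [qyk,hcpy,xygy] add [ergq,rmgb,qtus] -> 6 lines: zeata ergq rmgb qtus xkpcy kndz
Hunk 3: at line 3 remove [qtus,xkpcy] add [nck,wklt] -> 6 lines: zeata ergq rmgb nck wklt kndz

Answer: zeata
ergq
rmgb
nck
wklt
kndz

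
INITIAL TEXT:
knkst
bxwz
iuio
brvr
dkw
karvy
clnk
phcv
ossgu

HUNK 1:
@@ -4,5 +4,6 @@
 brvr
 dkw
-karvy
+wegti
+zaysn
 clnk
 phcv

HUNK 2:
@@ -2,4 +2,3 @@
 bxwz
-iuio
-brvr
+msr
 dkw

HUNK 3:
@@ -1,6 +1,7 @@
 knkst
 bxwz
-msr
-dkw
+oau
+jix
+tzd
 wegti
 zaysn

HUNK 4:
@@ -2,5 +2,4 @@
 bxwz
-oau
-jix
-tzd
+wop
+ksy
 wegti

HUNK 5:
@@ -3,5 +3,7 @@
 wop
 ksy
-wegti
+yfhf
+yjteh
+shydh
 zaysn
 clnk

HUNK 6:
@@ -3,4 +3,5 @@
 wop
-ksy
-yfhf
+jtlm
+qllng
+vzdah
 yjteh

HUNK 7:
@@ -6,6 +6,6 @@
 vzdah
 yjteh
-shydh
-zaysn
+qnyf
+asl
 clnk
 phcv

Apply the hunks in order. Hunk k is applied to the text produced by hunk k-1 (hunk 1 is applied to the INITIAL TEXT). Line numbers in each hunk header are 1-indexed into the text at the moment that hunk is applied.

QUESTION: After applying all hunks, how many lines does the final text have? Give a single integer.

Hunk 1: at line 4 remove [karvy] add [wegti,zaysn] -> 10 lines: knkst bxwz iuio brvr dkw wegti zaysn clnk phcv ossgu
Hunk 2: at line 2 remove [iuio,brvr] add [msr] -> 9 lines: knkst bxwz msr dkw wegti zaysn clnk phcv ossgu
Hunk 3: at line 1 remove [msr,dkw] add [oau,jix,tzd] -> 10 lines: knkst bxwz oau jix tzd wegti zaysn clnk phcv ossgu
Hunk 4: at line 2 remove [oau,jix,tzd] add [wop,ksy] -> 9 lines: knkst bxwz wop ksy wegti zaysn clnk phcv ossgu
Hunk 5: at line 3 remove [wegti] add [yfhf,yjteh,shydh] -> 11 lines: knkst bxwz wop ksy yfhf yjteh shydh zaysn clnk phcv ossgu
Hunk 6: at line 3 remove [ksy,yfhf] add [jtlm,qllng,vzdah] -> 12 lines: knkst bxwz wop jtlm qllng vzdah yjteh shydh zaysn clnk phcv ossgu
Hunk 7: at line 6 remove [shydh,zaysn] add [qnyf,asl] -> 12 lines: knkst bxwz wop jtlm qllng vzdah yjteh qnyf asl clnk phcv ossgu
Final line count: 12

Answer: 12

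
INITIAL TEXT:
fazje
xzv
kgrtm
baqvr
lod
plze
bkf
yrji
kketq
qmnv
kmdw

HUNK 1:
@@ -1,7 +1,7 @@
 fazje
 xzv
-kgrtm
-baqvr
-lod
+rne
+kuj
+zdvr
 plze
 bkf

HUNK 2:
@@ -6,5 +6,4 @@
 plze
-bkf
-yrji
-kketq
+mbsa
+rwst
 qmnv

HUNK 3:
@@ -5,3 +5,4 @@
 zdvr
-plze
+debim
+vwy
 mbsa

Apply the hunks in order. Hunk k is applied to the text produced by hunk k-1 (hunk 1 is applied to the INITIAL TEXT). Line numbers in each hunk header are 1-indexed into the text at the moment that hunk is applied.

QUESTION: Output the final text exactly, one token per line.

Answer: fazje
xzv
rne
kuj
zdvr
debim
vwy
mbsa
rwst
qmnv
kmdw

Derivation:
Hunk 1: at line 1 remove [kgrtm,baqvr,lod] add [rne,kuj,zdvr] -> 11 lines: fazje xzv rne kuj zdvr plze bkf yrji kketq qmnv kmdw
Hunk 2: at line 6 remove [bkf,yrji,kketq] add [mbsa,rwst] -> 10 lines: fazje xzv rne kuj zdvr plze mbsa rwst qmnv kmdw
Hunk 3: at line 5 remove [plze] add [debim,vwy] -> 11 lines: fazje xzv rne kuj zdvr debim vwy mbsa rwst qmnv kmdw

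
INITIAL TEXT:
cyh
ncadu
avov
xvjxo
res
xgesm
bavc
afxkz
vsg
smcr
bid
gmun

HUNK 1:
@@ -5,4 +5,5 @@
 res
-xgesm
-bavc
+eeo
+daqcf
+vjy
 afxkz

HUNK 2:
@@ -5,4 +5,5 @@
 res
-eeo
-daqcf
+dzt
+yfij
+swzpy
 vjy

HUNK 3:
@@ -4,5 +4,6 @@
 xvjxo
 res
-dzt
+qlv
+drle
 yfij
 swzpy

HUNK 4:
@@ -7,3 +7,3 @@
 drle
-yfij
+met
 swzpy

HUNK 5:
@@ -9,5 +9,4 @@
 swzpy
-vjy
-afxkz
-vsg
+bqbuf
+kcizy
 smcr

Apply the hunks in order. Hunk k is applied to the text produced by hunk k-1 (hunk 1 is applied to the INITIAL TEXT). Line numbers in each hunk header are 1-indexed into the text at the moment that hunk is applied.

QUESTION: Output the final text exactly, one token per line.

Answer: cyh
ncadu
avov
xvjxo
res
qlv
drle
met
swzpy
bqbuf
kcizy
smcr
bid
gmun

Derivation:
Hunk 1: at line 5 remove [xgesm,bavc] add [eeo,daqcf,vjy] -> 13 lines: cyh ncadu avov xvjxo res eeo daqcf vjy afxkz vsg smcr bid gmun
Hunk 2: at line 5 remove [eeo,daqcf] add [dzt,yfij,swzpy] -> 14 lines: cyh ncadu avov xvjxo res dzt yfij swzpy vjy afxkz vsg smcr bid gmun
Hunk 3: at line 4 remove [dzt] add [qlv,drle] -> 15 lines: cyh ncadu avov xvjxo res qlv drle yfij swzpy vjy afxkz vsg smcr bid gmun
Hunk 4: at line 7 remove [yfij] add [met] -> 15 lines: cyh ncadu avov xvjxo res qlv drle met swzpy vjy afxkz vsg smcr bid gmun
Hunk 5: at line 9 remove [vjy,afxkz,vsg] add [bqbuf,kcizy] -> 14 lines: cyh ncadu avov xvjxo res qlv drle met swzpy bqbuf kcizy smcr bid gmun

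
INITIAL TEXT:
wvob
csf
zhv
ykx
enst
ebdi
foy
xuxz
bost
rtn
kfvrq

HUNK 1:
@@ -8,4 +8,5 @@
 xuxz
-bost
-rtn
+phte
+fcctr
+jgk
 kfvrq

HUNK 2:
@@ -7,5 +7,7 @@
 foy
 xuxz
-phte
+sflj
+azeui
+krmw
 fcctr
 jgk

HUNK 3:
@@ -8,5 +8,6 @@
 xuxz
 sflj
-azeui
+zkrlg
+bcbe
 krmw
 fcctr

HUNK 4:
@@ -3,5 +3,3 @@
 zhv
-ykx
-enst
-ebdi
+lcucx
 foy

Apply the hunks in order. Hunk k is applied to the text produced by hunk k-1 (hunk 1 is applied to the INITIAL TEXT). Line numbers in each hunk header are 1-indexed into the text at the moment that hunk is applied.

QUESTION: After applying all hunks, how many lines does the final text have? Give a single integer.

Hunk 1: at line 8 remove [bost,rtn] add [phte,fcctr,jgk] -> 12 lines: wvob csf zhv ykx enst ebdi foy xuxz phte fcctr jgk kfvrq
Hunk 2: at line 7 remove [phte] add [sflj,azeui,krmw] -> 14 lines: wvob csf zhv ykx enst ebdi foy xuxz sflj azeui krmw fcctr jgk kfvrq
Hunk 3: at line 8 remove [azeui] add [zkrlg,bcbe] -> 15 lines: wvob csf zhv ykx enst ebdi foy xuxz sflj zkrlg bcbe krmw fcctr jgk kfvrq
Hunk 4: at line 3 remove [ykx,enst,ebdi] add [lcucx] -> 13 lines: wvob csf zhv lcucx foy xuxz sflj zkrlg bcbe krmw fcctr jgk kfvrq
Final line count: 13

Answer: 13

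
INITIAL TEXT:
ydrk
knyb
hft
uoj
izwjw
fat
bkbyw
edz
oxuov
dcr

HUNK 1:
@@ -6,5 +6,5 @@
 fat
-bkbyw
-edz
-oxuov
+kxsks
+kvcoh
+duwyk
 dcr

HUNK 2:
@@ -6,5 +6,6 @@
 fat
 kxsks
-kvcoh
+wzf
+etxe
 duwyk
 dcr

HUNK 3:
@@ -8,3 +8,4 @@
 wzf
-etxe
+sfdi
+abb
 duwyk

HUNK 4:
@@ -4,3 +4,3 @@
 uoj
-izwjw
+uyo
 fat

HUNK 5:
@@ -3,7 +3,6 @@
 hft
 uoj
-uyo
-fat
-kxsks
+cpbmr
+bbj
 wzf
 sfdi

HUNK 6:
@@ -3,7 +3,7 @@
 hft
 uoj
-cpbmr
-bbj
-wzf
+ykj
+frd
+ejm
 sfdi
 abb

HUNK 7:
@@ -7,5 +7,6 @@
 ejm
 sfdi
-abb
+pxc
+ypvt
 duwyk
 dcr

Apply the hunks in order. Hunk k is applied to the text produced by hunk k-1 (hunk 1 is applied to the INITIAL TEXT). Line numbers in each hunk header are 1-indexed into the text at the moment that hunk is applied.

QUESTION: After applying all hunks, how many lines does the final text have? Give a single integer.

Hunk 1: at line 6 remove [bkbyw,edz,oxuov] add [kxsks,kvcoh,duwyk] -> 10 lines: ydrk knyb hft uoj izwjw fat kxsks kvcoh duwyk dcr
Hunk 2: at line 6 remove [kvcoh] add [wzf,etxe] -> 11 lines: ydrk knyb hft uoj izwjw fat kxsks wzf etxe duwyk dcr
Hunk 3: at line 8 remove [etxe] add [sfdi,abb] -> 12 lines: ydrk knyb hft uoj izwjw fat kxsks wzf sfdi abb duwyk dcr
Hunk 4: at line 4 remove [izwjw] add [uyo] -> 12 lines: ydrk knyb hft uoj uyo fat kxsks wzf sfdi abb duwyk dcr
Hunk 5: at line 3 remove [uyo,fat,kxsks] add [cpbmr,bbj] -> 11 lines: ydrk knyb hft uoj cpbmr bbj wzf sfdi abb duwyk dcr
Hunk 6: at line 3 remove [cpbmr,bbj,wzf] add [ykj,frd,ejm] -> 11 lines: ydrk knyb hft uoj ykj frd ejm sfdi abb duwyk dcr
Hunk 7: at line 7 remove [abb] add [pxc,ypvt] -> 12 lines: ydrk knyb hft uoj ykj frd ejm sfdi pxc ypvt duwyk dcr
Final line count: 12

Answer: 12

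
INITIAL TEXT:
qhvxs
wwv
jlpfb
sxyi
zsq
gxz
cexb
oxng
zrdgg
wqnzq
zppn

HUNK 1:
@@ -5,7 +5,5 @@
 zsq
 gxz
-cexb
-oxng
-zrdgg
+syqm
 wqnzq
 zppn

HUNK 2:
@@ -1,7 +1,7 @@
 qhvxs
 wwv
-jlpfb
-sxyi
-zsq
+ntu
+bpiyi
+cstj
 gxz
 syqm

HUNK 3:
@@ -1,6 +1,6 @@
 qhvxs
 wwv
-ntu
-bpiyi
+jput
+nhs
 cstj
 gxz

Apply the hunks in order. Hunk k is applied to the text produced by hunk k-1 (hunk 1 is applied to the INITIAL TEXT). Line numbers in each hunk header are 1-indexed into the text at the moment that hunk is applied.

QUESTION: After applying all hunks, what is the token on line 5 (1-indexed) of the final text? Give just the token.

Answer: cstj

Derivation:
Hunk 1: at line 5 remove [cexb,oxng,zrdgg] add [syqm] -> 9 lines: qhvxs wwv jlpfb sxyi zsq gxz syqm wqnzq zppn
Hunk 2: at line 1 remove [jlpfb,sxyi,zsq] add [ntu,bpiyi,cstj] -> 9 lines: qhvxs wwv ntu bpiyi cstj gxz syqm wqnzq zppn
Hunk 3: at line 1 remove [ntu,bpiyi] add [jput,nhs] -> 9 lines: qhvxs wwv jput nhs cstj gxz syqm wqnzq zppn
Final line 5: cstj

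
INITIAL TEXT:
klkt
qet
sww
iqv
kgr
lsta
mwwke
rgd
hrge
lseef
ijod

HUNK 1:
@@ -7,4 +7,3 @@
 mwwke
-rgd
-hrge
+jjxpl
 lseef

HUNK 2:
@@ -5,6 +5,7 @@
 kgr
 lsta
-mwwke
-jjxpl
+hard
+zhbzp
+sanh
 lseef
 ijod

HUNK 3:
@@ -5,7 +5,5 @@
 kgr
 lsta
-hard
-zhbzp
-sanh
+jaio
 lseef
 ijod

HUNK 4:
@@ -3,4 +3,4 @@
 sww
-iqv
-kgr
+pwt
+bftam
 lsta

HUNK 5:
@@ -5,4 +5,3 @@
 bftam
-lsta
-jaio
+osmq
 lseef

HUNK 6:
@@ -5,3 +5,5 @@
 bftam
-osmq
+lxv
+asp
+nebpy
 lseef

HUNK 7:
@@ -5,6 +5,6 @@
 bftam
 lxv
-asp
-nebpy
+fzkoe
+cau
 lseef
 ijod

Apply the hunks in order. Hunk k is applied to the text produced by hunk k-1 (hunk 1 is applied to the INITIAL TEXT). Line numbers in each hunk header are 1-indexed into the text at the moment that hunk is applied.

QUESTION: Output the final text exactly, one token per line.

Answer: klkt
qet
sww
pwt
bftam
lxv
fzkoe
cau
lseef
ijod

Derivation:
Hunk 1: at line 7 remove [rgd,hrge] add [jjxpl] -> 10 lines: klkt qet sww iqv kgr lsta mwwke jjxpl lseef ijod
Hunk 2: at line 5 remove [mwwke,jjxpl] add [hard,zhbzp,sanh] -> 11 lines: klkt qet sww iqv kgr lsta hard zhbzp sanh lseef ijod
Hunk 3: at line 5 remove [hard,zhbzp,sanh] add [jaio] -> 9 lines: klkt qet sww iqv kgr lsta jaio lseef ijod
Hunk 4: at line 3 remove [iqv,kgr] add [pwt,bftam] -> 9 lines: klkt qet sww pwt bftam lsta jaio lseef ijod
Hunk 5: at line 5 remove [lsta,jaio] add [osmq] -> 8 lines: klkt qet sww pwt bftam osmq lseef ijod
Hunk 6: at line 5 remove [osmq] add [lxv,asp,nebpy] -> 10 lines: klkt qet sww pwt bftam lxv asp nebpy lseef ijod
Hunk 7: at line 5 remove [asp,nebpy] add [fzkoe,cau] -> 10 lines: klkt qet sww pwt bftam lxv fzkoe cau lseef ijod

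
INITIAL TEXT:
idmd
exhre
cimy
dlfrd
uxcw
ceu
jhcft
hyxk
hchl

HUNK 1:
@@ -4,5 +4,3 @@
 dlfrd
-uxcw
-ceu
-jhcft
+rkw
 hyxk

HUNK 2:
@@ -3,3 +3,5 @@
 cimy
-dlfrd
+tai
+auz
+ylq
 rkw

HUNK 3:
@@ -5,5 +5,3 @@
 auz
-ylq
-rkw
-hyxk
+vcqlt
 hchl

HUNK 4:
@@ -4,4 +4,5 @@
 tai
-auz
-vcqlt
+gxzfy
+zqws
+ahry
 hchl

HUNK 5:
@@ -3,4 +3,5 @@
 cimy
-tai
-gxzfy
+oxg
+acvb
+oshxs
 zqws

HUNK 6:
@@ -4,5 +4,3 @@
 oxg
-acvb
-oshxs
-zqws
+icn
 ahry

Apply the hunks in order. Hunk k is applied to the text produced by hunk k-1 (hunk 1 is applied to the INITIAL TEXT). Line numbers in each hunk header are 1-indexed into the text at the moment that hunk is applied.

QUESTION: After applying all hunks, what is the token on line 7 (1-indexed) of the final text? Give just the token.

Hunk 1: at line 4 remove [uxcw,ceu,jhcft] add [rkw] -> 7 lines: idmd exhre cimy dlfrd rkw hyxk hchl
Hunk 2: at line 3 remove [dlfrd] add [tai,auz,ylq] -> 9 lines: idmd exhre cimy tai auz ylq rkw hyxk hchl
Hunk 3: at line 5 remove [ylq,rkw,hyxk] add [vcqlt] -> 7 lines: idmd exhre cimy tai auz vcqlt hchl
Hunk 4: at line 4 remove [auz,vcqlt] add [gxzfy,zqws,ahry] -> 8 lines: idmd exhre cimy tai gxzfy zqws ahry hchl
Hunk 5: at line 3 remove [tai,gxzfy] add [oxg,acvb,oshxs] -> 9 lines: idmd exhre cimy oxg acvb oshxs zqws ahry hchl
Hunk 6: at line 4 remove [acvb,oshxs,zqws] add [icn] -> 7 lines: idmd exhre cimy oxg icn ahry hchl
Final line 7: hchl

Answer: hchl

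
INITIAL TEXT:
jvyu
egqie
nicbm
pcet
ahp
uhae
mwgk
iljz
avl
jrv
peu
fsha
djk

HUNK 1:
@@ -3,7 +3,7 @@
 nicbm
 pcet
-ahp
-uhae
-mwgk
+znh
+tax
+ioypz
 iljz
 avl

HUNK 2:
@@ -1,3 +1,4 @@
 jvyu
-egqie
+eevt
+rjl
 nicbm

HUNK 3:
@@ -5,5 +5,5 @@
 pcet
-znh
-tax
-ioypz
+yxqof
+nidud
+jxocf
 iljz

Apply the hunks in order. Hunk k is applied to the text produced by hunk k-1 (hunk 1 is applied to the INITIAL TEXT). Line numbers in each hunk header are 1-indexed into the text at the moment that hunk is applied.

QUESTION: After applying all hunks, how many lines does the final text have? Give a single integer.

Hunk 1: at line 3 remove [ahp,uhae,mwgk] add [znh,tax,ioypz] -> 13 lines: jvyu egqie nicbm pcet znh tax ioypz iljz avl jrv peu fsha djk
Hunk 2: at line 1 remove [egqie] add [eevt,rjl] -> 14 lines: jvyu eevt rjl nicbm pcet znh tax ioypz iljz avl jrv peu fsha djk
Hunk 3: at line 5 remove [znh,tax,ioypz] add [yxqof,nidud,jxocf] -> 14 lines: jvyu eevt rjl nicbm pcet yxqof nidud jxocf iljz avl jrv peu fsha djk
Final line count: 14

Answer: 14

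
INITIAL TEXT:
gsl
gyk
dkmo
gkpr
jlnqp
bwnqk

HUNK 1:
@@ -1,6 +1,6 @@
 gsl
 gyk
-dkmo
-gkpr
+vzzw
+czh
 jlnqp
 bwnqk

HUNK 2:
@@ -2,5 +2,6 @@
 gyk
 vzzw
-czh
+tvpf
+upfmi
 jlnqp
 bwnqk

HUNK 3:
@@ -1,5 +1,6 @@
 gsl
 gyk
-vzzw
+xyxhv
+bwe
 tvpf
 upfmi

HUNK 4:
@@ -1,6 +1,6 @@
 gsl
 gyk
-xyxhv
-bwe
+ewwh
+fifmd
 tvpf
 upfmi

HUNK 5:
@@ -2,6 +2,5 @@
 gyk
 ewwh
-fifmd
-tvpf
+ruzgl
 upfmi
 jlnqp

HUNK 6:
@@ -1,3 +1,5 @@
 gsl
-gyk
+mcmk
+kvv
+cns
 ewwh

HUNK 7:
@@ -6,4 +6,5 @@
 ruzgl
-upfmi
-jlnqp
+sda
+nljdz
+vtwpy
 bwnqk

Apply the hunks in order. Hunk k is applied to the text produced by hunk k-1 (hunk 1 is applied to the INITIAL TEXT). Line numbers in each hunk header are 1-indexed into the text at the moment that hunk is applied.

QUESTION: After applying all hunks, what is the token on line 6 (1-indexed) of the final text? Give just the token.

Answer: ruzgl

Derivation:
Hunk 1: at line 1 remove [dkmo,gkpr] add [vzzw,czh] -> 6 lines: gsl gyk vzzw czh jlnqp bwnqk
Hunk 2: at line 2 remove [czh] add [tvpf,upfmi] -> 7 lines: gsl gyk vzzw tvpf upfmi jlnqp bwnqk
Hunk 3: at line 1 remove [vzzw] add [xyxhv,bwe] -> 8 lines: gsl gyk xyxhv bwe tvpf upfmi jlnqp bwnqk
Hunk 4: at line 1 remove [xyxhv,bwe] add [ewwh,fifmd] -> 8 lines: gsl gyk ewwh fifmd tvpf upfmi jlnqp bwnqk
Hunk 5: at line 2 remove [fifmd,tvpf] add [ruzgl] -> 7 lines: gsl gyk ewwh ruzgl upfmi jlnqp bwnqk
Hunk 6: at line 1 remove [gyk] add [mcmk,kvv,cns] -> 9 lines: gsl mcmk kvv cns ewwh ruzgl upfmi jlnqp bwnqk
Hunk 7: at line 6 remove [upfmi,jlnqp] add [sda,nljdz,vtwpy] -> 10 lines: gsl mcmk kvv cns ewwh ruzgl sda nljdz vtwpy bwnqk
Final line 6: ruzgl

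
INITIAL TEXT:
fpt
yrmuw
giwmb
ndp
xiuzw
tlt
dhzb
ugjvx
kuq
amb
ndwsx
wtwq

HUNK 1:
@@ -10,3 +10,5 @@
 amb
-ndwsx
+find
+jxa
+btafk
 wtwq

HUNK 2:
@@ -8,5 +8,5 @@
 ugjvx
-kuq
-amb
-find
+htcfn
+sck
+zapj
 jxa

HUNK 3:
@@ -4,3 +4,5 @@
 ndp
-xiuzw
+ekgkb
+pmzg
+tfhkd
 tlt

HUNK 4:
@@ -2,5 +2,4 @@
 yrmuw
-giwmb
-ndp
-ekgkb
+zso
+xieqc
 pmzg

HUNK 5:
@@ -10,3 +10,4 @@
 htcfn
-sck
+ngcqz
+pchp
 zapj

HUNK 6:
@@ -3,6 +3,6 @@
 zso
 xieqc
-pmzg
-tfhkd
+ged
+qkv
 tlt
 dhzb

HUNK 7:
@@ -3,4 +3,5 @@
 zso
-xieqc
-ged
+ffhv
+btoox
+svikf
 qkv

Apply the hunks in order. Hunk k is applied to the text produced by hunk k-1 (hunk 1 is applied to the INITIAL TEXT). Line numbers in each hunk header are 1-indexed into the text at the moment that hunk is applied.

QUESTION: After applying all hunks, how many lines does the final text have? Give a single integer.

Hunk 1: at line 10 remove [ndwsx] add [find,jxa,btafk] -> 14 lines: fpt yrmuw giwmb ndp xiuzw tlt dhzb ugjvx kuq amb find jxa btafk wtwq
Hunk 2: at line 8 remove [kuq,amb,find] add [htcfn,sck,zapj] -> 14 lines: fpt yrmuw giwmb ndp xiuzw tlt dhzb ugjvx htcfn sck zapj jxa btafk wtwq
Hunk 3: at line 4 remove [xiuzw] add [ekgkb,pmzg,tfhkd] -> 16 lines: fpt yrmuw giwmb ndp ekgkb pmzg tfhkd tlt dhzb ugjvx htcfn sck zapj jxa btafk wtwq
Hunk 4: at line 2 remove [giwmb,ndp,ekgkb] add [zso,xieqc] -> 15 lines: fpt yrmuw zso xieqc pmzg tfhkd tlt dhzb ugjvx htcfn sck zapj jxa btafk wtwq
Hunk 5: at line 10 remove [sck] add [ngcqz,pchp] -> 16 lines: fpt yrmuw zso xieqc pmzg tfhkd tlt dhzb ugjvx htcfn ngcqz pchp zapj jxa btafk wtwq
Hunk 6: at line 3 remove [pmzg,tfhkd] add [ged,qkv] -> 16 lines: fpt yrmuw zso xieqc ged qkv tlt dhzb ugjvx htcfn ngcqz pchp zapj jxa btafk wtwq
Hunk 7: at line 3 remove [xieqc,ged] add [ffhv,btoox,svikf] -> 17 lines: fpt yrmuw zso ffhv btoox svikf qkv tlt dhzb ugjvx htcfn ngcqz pchp zapj jxa btafk wtwq
Final line count: 17

Answer: 17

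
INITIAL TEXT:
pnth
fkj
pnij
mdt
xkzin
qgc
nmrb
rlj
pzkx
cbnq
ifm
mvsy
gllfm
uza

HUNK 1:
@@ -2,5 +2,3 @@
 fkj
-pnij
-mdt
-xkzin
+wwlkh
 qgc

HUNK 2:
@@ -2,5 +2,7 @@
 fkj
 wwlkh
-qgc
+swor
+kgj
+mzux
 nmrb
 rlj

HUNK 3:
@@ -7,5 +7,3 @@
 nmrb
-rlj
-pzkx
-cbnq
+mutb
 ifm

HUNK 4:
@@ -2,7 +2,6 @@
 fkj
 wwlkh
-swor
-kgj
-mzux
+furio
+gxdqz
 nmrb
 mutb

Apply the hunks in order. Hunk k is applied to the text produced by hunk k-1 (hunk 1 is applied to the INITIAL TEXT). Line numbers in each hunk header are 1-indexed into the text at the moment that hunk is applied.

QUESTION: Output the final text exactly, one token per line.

Hunk 1: at line 2 remove [pnij,mdt,xkzin] add [wwlkh] -> 12 lines: pnth fkj wwlkh qgc nmrb rlj pzkx cbnq ifm mvsy gllfm uza
Hunk 2: at line 2 remove [qgc] add [swor,kgj,mzux] -> 14 lines: pnth fkj wwlkh swor kgj mzux nmrb rlj pzkx cbnq ifm mvsy gllfm uza
Hunk 3: at line 7 remove [rlj,pzkx,cbnq] add [mutb] -> 12 lines: pnth fkj wwlkh swor kgj mzux nmrb mutb ifm mvsy gllfm uza
Hunk 4: at line 2 remove [swor,kgj,mzux] add [furio,gxdqz] -> 11 lines: pnth fkj wwlkh furio gxdqz nmrb mutb ifm mvsy gllfm uza

Answer: pnth
fkj
wwlkh
furio
gxdqz
nmrb
mutb
ifm
mvsy
gllfm
uza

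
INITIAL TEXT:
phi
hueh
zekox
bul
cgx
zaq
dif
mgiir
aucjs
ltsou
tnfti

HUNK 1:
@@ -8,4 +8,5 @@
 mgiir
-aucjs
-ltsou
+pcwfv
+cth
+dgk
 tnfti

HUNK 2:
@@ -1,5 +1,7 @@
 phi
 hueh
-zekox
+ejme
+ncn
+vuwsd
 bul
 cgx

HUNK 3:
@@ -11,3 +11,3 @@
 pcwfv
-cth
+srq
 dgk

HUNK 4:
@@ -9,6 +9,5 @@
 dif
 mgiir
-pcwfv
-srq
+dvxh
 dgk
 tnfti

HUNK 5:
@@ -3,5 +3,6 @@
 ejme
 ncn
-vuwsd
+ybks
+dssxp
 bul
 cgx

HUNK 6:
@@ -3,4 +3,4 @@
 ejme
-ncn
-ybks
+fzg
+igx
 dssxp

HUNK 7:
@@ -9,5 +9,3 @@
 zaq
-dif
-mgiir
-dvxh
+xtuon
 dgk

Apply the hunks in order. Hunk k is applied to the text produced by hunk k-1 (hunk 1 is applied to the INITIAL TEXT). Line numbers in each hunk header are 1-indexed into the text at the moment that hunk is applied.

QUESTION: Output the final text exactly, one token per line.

Hunk 1: at line 8 remove [aucjs,ltsou] add [pcwfv,cth,dgk] -> 12 lines: phi hueh zekox bul cgx zaq dif mgiir pcwfv cth dgk tnfti
Hunk 2: at line 1 remove [zekox] add [ejme,ncn,vuwsd] -> 14 lines: phi hueh ejme ncn vuwsd bul cgx zaq dif mgiir pcwfv cth dgk tnfti
Hunk 3: at line 11 remove [cth] add [srq] -> 14 lines: phi hueh ejme ncn vuwsd bul cgx zaq dif mgiir pcwfv srq dgk tnfti
Hunk 4: at line 9 remove [pcwfv,srq] add [dvxh] -> 13 lines: phi hueh ejme ncn vuwsd bul cgx zaq dif mgiir dvxh dgk tnfti
Hunk 5: at line 3 remove [vuwsd] add [ybks,dssxp] -> 14 lines: phi hueh ejme ncn ybks dssxp bul cgx zaq dif mgiir dvxh dgk tnfti
Hunk 6: at line 3 remove [ncn,ybks] add [fzg,igx] -> 14 lines: phi hueh ejme fzg igx dssxp bul cgx zaq dif mgiir dvxh dgk tnfti
Hunk 7: at line 9 remove [dif,mgiir,dvxh] add [xtuon] -> 12 lines: phi hueh ejme fzg igx dssxp bul cgx zaq xtuon dgk tnfti

Answer: phi
hueh
ejme
fzg
igx
dssxp
bul
cgx
zaq
xtuon
dgk
tnfti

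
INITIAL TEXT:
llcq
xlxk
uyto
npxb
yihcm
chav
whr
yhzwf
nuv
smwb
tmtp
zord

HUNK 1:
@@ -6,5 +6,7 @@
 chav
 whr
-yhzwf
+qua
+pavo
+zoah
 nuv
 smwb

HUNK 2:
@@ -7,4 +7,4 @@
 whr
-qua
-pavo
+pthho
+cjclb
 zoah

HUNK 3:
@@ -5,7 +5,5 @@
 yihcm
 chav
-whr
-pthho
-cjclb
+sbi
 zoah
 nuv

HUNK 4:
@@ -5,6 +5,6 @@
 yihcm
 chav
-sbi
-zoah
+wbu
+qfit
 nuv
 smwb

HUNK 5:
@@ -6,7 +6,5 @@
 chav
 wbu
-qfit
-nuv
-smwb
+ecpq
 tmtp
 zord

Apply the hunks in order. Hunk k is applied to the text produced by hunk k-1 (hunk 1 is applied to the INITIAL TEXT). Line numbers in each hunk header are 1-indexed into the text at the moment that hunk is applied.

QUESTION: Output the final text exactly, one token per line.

Answer: llcq
xlxk
uyto
npxb
yihcm
chav
wbu
ecpq
tmtp
zord

Derivation:
Hunk 1: at line 6 remove [yhzwf] add [qua,pavo,zoah] -> 14 lines: llcq xlxk uyto npxb yihcm chav whr qua pavo zoah nuv smwb tmtp zord
Hunk 2: at line 7 remove [qua,pavo] add [pthho,cjclb] -> 14 lines: llcq xlxk uyto npxb yihcm chav whr pthho cjclb zoah nuv smwb tmtp zord
Hunk 3: at line 5 remove [whr,pthho,cjclb] add [sbi] -> 12 lines: llcq xlxk uyto npxb yihcm chav sbi zoah nuv smwb tmtp zord
Hunk 4: at line 5 remove [sbi,zoah] add [wbu,qfit] -> 12 lines: llcq xlxk uyto npxb yihcm chav wbu qfit nuv smwb tmtp zord
Hunk 5: at line 6 remove [qfit,nuv,smwb] add [ecpq] -> 10 lines: llcq xlxk uyto npxb yihcm chav wbu ecpq tmtp zord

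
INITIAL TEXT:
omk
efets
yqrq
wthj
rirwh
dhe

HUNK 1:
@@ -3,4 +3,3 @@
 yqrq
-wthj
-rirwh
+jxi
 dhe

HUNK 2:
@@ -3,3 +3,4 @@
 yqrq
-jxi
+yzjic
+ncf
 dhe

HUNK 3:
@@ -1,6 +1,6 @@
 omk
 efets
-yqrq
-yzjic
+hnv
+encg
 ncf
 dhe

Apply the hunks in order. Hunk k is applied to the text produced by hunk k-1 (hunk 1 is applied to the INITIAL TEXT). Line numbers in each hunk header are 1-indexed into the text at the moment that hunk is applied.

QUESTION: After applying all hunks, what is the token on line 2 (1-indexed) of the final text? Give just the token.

Answer: efets

Derivation:
Hunk 1: at line 3 remove [wthj,rirwh] add [jxi] -> 5 lines: omk efets yqrq jxi dhe
Hunk 2: at line 3 remove [jxi] add [yzjic,ncf] -> 6 lines: omk efets yqrq yzjic ncf dhe
Hunk 3: at line 1 remove [yqrq,yzjic] add [hnv,encg] -> 6 lines: omk efets hnv encg ncf dhe
Final line 2: efets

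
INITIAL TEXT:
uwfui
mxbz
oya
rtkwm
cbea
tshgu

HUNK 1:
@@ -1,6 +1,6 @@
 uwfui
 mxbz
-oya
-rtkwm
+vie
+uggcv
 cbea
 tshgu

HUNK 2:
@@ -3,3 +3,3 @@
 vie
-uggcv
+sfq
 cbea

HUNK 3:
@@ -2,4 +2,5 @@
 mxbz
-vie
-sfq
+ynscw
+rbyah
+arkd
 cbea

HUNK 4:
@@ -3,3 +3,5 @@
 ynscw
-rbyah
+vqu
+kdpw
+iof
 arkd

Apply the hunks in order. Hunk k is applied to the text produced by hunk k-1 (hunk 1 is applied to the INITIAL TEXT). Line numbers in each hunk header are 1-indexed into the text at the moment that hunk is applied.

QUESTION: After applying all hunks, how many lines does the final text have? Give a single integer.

Answer: 9

Derivation:
Hunk 1: at line 1 remove [oya,rtkwm] add [vie,uggcv] -> 6 lines: uwfui mxbz vie uggcv cbea tshgu
Hunk 2: at line 3 remove [uggcv] add [sfq] -> 6 lines: uwfui mxbz vie sfq cbea tshgu
Hunk 3: at line 2 remove [vie,sfq] add [ynscw,rbyah,arkd] -> 7 lines: uwfui mxbz ynscw rbyah arkd cbea tshgu
Hunk 4: at line 3 remove [rbyah] add [vqu,kdpw,iof] -> 9 lines: uwfui mxbz ynscw vqu kdpw iof arkd cbea tshgu
Final line count: 9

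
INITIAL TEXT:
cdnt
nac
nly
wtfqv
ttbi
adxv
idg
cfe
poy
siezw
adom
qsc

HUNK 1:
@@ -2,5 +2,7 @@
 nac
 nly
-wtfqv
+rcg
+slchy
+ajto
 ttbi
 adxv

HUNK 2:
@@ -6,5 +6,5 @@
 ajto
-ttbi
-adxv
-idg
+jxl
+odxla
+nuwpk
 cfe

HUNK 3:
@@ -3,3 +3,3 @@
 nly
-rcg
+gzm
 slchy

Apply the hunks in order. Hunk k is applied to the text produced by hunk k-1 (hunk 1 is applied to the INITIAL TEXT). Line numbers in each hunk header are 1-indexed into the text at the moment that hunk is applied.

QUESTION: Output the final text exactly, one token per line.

Answer: cdnt
nac
nly
gzm
slchy
ajto
jxl
odxla
nuwpk
cfe
poy
siezw
adom
qsc

Derivation:
Hunk 1: at line 2 remove [wtfqv] add [rcg,slchy,ajto] -> 14 lines: cdnt nac nly rcg slchy ajto ttbi adxv idg cfe poy siezw adom qsc
Hunk 2: at line 6 remove [ttbi,adxv,idg] add [jxl,odxla,nuwpk] -> 14 lines: cdnt nac nly rcg slchy ajto jxl odxla nuwpk cfe poy siezw adom qsc
Hunk 3: at line 3 remove [rcg] add [gzm] -> 14 lines: cdnt nac nly gzm slchy ajto jxl odxla nuwpk cfe poy siezw adom qsc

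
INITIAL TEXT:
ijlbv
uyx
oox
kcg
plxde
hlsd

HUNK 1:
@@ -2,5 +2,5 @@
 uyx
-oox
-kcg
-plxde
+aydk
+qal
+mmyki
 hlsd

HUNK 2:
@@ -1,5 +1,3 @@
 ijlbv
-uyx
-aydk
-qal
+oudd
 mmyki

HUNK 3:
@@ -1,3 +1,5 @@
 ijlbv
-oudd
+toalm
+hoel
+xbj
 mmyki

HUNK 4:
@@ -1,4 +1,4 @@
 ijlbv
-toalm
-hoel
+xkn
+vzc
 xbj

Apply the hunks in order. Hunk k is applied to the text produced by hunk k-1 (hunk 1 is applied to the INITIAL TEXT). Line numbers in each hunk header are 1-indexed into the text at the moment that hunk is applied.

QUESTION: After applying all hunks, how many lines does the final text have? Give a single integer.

Answer: 6

Derivation:
Hunk 1: at line 2 remove [oox,kcg,plxde] add [aydk,qal,mmyki] -> 6 lines: ijlbv uyx aydk qal mmyki hlsd
Hunk 2: at line 1 remove [uyx,aydk,qal] add [oudd] -> 4 lines: ijlbv oudd mmyki hlsd
Hunk 3: at line 1 remove [oudd] add [toalm,hoel,xbj] -> 6 lines: ijlbv toalm hoel xbj mmyki hlsd
Hunk 4: at line 1 remove [toalm,hoel] add [xkn,vzc] -> 6 lines: ijlbv xkn vzc xbj mmyki hlsd
Final line count: 6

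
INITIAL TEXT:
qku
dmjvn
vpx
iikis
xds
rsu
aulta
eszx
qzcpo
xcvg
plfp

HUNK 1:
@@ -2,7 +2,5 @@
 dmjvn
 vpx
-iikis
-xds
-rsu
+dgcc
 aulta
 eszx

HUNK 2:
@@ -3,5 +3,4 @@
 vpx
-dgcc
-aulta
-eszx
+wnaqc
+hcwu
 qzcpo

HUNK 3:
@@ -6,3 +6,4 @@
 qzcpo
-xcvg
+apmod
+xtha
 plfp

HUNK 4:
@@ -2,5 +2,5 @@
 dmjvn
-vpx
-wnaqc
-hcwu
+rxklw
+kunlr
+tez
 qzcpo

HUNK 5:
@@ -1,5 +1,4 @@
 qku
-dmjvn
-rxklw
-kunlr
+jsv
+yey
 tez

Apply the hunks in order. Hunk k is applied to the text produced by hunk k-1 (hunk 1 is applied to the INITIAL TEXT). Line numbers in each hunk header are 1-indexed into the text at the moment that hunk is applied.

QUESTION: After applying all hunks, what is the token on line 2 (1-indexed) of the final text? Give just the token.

Answer: jsv

Derivation:
Hunk 1: at line 2 remove [iikis,xds,rsu] add [dgcc] -> 9 lines: qku dmjvn vpx dgcc aulta eszx qzcpo xcvg plfp
Hunk 2: at line 3 remove [dgcc,aulta,eszx] add [wnaqc,hcwu] -> 8 lines: qku dmjvn vpx wnaqc hcwu qzcpo xcvg plfp
Hunk 3: at line 6 remove [xcvg] add [apmod,xtha] -> 9 lines: qku dmjvn vpx wnaqc hcwu qzcpo apmod xtha plfp
Hunk 4: at line 2 remove [vpx,wnaqc,hcwu] add [rxklw,kunlr,tez] -> 9 lines: qku dmjvn rxklw kunlr tez qzcpo apmod xtha plfp
Hunk 5: at line 1 remove [dmjvn,rxklw,kunlr] add [jsv,yey] -> 8 lines: qku jsv yey tez qzcpo apmod xtha plfp
Final line 2: jsv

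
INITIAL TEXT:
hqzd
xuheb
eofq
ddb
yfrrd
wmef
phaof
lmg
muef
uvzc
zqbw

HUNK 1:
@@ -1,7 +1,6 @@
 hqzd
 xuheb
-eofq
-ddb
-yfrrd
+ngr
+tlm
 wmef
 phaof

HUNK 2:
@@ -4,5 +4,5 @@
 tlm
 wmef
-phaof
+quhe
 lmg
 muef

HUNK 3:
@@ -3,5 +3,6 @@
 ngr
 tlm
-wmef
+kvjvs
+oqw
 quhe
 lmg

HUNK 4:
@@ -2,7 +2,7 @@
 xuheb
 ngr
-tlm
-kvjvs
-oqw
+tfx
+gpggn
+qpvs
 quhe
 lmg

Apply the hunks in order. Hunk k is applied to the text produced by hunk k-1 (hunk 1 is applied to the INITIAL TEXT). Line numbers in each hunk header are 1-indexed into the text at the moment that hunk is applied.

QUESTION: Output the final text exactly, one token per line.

Hunk 1: at line 1 remove [eofq,ddb,yfrrd] add [ngr,tlm] -> 10 lines: hqzd xuheb ngr tlm wmef phaof lmg muef uvzc zqbw
Hunk 2: at line 4 remove [phaof] add [quhe] -> 10 lines: hqzd xuheb ngr tlm wmef quhe lmg muef uvzc zqbw
Hunk 3: at line 3 remove [wmef] add [kvjvs,oqw] -> 11 lines: hqzd xuheb ngr tlm kvjvs oqw quhe lmg muef uvzc zqbw
Hunk 4: at line 2 remove [tlm,kvjvs,oqw] add [tfx,gpggn,qpvs] -> 11 lines: hqzd xuheb ngr tfx gpggn qpvs quhe lmg muef uvzc zqbw

Answer: hqzd
xuheb
ngr
tfx
gpggn
qpvs
quhe
lmg
muef
uvzc
zqbw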